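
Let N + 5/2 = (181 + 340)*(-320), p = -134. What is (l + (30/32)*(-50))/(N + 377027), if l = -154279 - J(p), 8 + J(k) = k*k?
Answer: -459397/560812 ≈ -0.81916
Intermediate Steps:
J(k) = -8 + k² (J(k) = -8 + k*k = -8 + k²)
N = -333445/2 (N = -5/2 + (181 + 340)*(-320) = -5/2 + 521*(-320) = -5/2 - 166720 = -333445/2 ≈ -1.6672e+5)
l = -172227 (l = -154279 - (-8 + (-134)²) = -154279 - (-8 + 17956) = -154279 - 1*17948 = -154279 - 17948 = -172227)
(l + (30/32)*(-50))/(N + 377027) = (-172227 + (30/32)*(-50))/(-333445/2 + 377027) = (-172227 + ((1/32)*30)*(-50))/(420609/2) = (-172227 + (15/16)*(-50))*(2/420609) = (-172227 - 375/8)*(2/420609) = -1378191/8*2/420609 = -459397/560812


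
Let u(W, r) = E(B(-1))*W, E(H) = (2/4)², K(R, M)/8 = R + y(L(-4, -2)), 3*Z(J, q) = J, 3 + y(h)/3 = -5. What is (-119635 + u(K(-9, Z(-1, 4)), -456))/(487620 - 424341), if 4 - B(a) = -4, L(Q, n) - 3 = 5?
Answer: -119701/63279 ≈ -1.8916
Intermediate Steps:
L(Q, n) = 8 (L(Q, n) = 3 + 5 = 8)
y(h) = -24 (y(h) = -9 + 3*(-5) = -9 - 15 = -24)
B(a) = 8 (B(a) = 4 - 1*(-4) = 4 + 4 = 8)
Z(J, q) = J/3
K(R, M) = -192 + 8*R (K(R, M) = 8*(R - 24) = 8*(-24 + R) = -192 + 8*R)
E(H) = ¼ (E(H) = (2*(¼))² = (½)² = ¼)
u(W, r) = W/4
(-119635 + u(K(-9, Z(-1, 4)), -456))/(487620 - 424341) = (-119635 + (-192 + 8*(-9))/4)/(487620 - 424341) = (-119635 + (-192 - 72)/4)/63279 = (-119635 + (¼)*(-264))*(1/63279) = (-119635 - 66)*(1/63279) = -119701*1/63279 = -119701/63279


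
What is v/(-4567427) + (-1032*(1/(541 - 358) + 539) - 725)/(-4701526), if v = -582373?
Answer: 322202065694697/1309906484409722 ≈ 0.24597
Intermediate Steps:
v/(-4567427) + (-1032*(1/(541 - 358) + 539) - 725)/(-4701526) = -582373/(-4567427) + (-1032*(1/(541 - 358) + 539) - 725)/(-4701526) = -582373*(-1/4567427) + (-1032*(1/183 + 539) - 725)*(-1/4701526) = 582373/4567427 + (-1032*(1/183 + 539) - 725)*(-1/4701526) = 582373/4567427 + (-1032*98638/183 - 725)*(-1/4701526) = 582373/4567427 + (-33931472/61 - 725)*(-1/4701526) = 582373/4567427 - 33975697/61*(-1/4701526) = 582373/4567427 + 33975697/286793086 = 322202065694697/1309906484409722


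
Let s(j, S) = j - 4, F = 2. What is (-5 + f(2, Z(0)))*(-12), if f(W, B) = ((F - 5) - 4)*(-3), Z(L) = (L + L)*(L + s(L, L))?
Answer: -192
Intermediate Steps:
s(j, S) = -4 + j
Z(L) = 2*L*(-4 + 2*L) (Z(L) = (L + L)*(L + (-4 + L)) = (2*L)*(-4 + 2*L) = 2*L*(-4 + 2*L))
f(W, B) = 21 (f(W, B) = ((2 - 5) - 4)*(-3) = (-3 - 4)*(-3) = -7*(-3) = 21)
(-5 + f(2, Z(0)))*(-12) = (-5 + 21)*(-12) = 16*(-12) = -192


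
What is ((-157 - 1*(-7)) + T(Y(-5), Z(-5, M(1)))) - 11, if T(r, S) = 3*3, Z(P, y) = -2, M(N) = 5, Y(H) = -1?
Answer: -152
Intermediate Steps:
T(r, S) = 9
((-157 - 1*(-7)) + T(Y(-5), Z(-5, M(1)))) - 11 = ((-157 - 1*(-7)) + 9) - 11 = ((-157 + 7) + 9) - 11 = (-150 + 9) - 11 = -141 - 11 = -152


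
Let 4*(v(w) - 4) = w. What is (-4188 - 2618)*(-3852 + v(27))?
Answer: 52287095/2 ≈ 2.6144e+7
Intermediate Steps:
v(w) = 4 + w/4
(-4188 - 2618)*(-3852 + v(27)) = (-4188 - 2618)*(-3852 + (4 + (¼)*27)) = -6806*(-3852 + (4 + 27/4)) = -6806*(-3852 + 43/4) = -6806*(-15365/4) = 52287095/2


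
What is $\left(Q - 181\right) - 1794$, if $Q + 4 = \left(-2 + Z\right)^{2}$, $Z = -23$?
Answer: $-1354$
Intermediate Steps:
$Q = 621$ ($Q = -4 + \left(-2 - 23\right)^{2} = -4 + \left(-25\right)^{2} = -4 + 625 = 621$)
$\left(Q - 181\right) - 1794 = \left(621 - 181\right) - 1794 = 440 - 1794 = -1354$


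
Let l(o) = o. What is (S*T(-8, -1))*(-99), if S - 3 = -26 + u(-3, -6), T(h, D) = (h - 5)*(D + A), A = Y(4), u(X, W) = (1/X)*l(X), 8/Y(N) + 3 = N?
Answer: -198198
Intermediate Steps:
Y(N) = 8/(-3 + N)
u(X, W) = 1 (u(X, W) = (1/X)*X = X/X = 1)
A = 8 (A = 8/(-3 + 4) = 8/1 = 8*1 = 8)
T(h, D) = (-5 + h)*(8 + D) (T(h, D) = (h - 5)*(D + 8) = (-5 + h)*(8 + D))
S = -22 (S = 3 + (-26 + 1) = 3 - 25 = -22)
(S*T(-8, -1))*(-99) = -22*(-40 - 5*(-1) + 8*(-8) - 1*(-8))*(-99) = -22*(-40 + 5 - 64 + 8)*(-99) = -22*(-91)*(-99) = 2002*(-99) = -198198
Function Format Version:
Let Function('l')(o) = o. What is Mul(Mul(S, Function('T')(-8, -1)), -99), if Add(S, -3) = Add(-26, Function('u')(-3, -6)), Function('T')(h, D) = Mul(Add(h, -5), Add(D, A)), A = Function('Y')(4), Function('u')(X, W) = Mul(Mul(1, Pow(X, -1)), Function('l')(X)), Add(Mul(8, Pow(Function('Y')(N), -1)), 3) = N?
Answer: -198198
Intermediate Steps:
Function('Y')(N) = Mul(8, Pow(Add(-3, N), -1))
Function('u')(X, W) = 1 (Function('u')(X, W) = Mul(Mul(1, Pow(X, -1)), X) = Mul(Pow(X, -1), X) = 1)
A = 8 (A = Mul(8, Pow(Add(-3, 4), -1)) = Mul(8, Pow(1, -1)) = Mul(8, 1) = 8)
Function('T')(h, D) = Mul(Add(-5, h), Add(8, D)) (Function('T')(h, D) = Mul(Add(h, -5), Add(D, 8)) = Mul(Add(-5, h), Add(8, D)))
S = -22 (S = Add(3, Add(-26, 1)) = Add(3, -25) = -22)
Mul(Mul(S, Function('T')(-8, -1)), -99) = Mul(Mul(-22, Add(-40, Mul(-5, -1), Mul(8, -8), Mul(-1, -8))), -99) = Mul(Mul(-22, Add(-40, 5, -64, 8)), -99) = Mul(Mul(-22, -91), -99) = Mul(2002, -99) = -198198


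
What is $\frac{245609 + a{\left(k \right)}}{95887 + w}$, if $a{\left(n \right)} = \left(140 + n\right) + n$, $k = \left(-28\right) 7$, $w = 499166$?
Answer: $\frac{245357}{595053} \approx 0.41233$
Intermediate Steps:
$k = -196$
$a{\left(n \right)} = 140 + 2 n$
$\frac{245609 + a{\left(k \right)}}{95887 + w} = \frac{245609 + \left(140 + 2 \left(-196\right)\right)}{95887 + 499166} = \frac{245609 + \left(140 - 392\right)}{595053} = \left(245609 - 252\right) \frac{1}{595053} = 245357 \cdot \frac{1}{595053} = \frac{245357}{595053}$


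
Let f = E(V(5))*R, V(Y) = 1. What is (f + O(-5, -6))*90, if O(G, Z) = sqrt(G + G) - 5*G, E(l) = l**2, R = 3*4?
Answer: 3330 + 90*I*sqrt(10) ≈ 3330.0 + 284.6*I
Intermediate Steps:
R = 12
O(G, Z) = -5*G + sqrt(2)*sqrt(G) (O(G, Z) = sqrt(2*G) - 5*G = sqrt(2)*sqrt(G) - 5*G = -5*G + sqrt(2)*sqrt(G))
f = 12 (f = 1**2*12 = 1*12 = 12)
(f + O(-5, -6))*90 = (12 + (-5*(-5) + sqrt(2)*sqrt(-5)))*90 = (12 + (25 + sqrt(2)*(I*sqrt(5))))*90 = (12 + (25 + I*sqrt(10)))*90 = (37 + I*sqrt(10))*90 = 3330 + 90*I*sqrt(10)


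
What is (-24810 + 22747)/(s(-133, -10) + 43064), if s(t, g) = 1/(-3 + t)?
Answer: -280568/5856703 ≈ -0.047905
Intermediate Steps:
(-24810 + 22747)/(s(-133, -10) + 43064) = (-24810 + 22747)/(1/(-3 - 133) + 43064) = -2063/(1/(-136) + 43064) = -2063/(-1/136 + 43064) = -2063/5856703/136 = -2063*136/5856703 = -280568/5856703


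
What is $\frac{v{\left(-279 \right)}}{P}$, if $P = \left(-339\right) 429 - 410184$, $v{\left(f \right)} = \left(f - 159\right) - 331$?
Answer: $\frac{769}{555615} \approx 0.0013841$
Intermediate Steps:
$v{\left(f \right)} = -490 + f$ ($v{\left(f \right)} = \left(-159 + f\right) - 331 = -490 + f$)
$P = -555615$ ($P = -145431 - 410184 = -555615$)
$\frac{v{\left(-279 \right)}}{P} = \frac{-490 - 279}{-555615} = \left(-769\right) \left(- \frac{1}{555615}\right) = \frac{769}{555615}$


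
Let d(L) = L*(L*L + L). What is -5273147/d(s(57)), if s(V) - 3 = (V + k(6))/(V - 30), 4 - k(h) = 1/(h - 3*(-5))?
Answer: -87382883144151/2866255348 ≈ -30487.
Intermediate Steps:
k(h) = 4 - 1/(15 + h) (k(h) = 4 - 1/(h - 3*(-5)) = 4 - 1/(h + 15) = 4 - 1/(15 + h))
s(V) = 3 + (83/21 + V)/(-30 + V) (s(V) = 3 + (V + (59 + 4*6)/(15 + 6))/(V - 30) = 3 + (V + (59 + 24)/21)/(-30 + V) = 3 + (V + (1/21)*83)/(-30 + V) = 3 + (V + 83/21)/(-30 + V) = 3 + (83/21 + V)/(-30 + V))
d(L) = L*(L + L²) (d(L) = L*(L² + L) = L*(L + L²))
-5273147/d(s(57)) = -5273147*441*(-30 + 57)²/((1 + (-1807 + 84*57)/(21*(-30 + 57)))*(-1807 + 84*57)²) = -5273147*321489/((1 + (1/21)*(-1807 + 4788)/27)*(-1807 + 4788)²) = -5273147*321489/(8886361*(1 + (1/21)*(1/27)*2981)) = -5273147*321489/(8886361*(1 + 2981/567)) = -5273147/((8886361/321489)*(3548/567)) = -5273147/31528808828/182284263 = -5273147*182284263/31528808828 = -87382883144151/2866255348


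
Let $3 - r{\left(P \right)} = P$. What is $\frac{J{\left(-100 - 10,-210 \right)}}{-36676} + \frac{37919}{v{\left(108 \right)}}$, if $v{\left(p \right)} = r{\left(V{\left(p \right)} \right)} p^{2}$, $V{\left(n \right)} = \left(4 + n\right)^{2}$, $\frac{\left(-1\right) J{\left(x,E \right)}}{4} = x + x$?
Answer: $- \frac{32528888591}{1341225035856} \approx -0.024253$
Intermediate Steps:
$J{\left(x,E \right)} = - 8 x$ ($J{\left(x,E \right)} = - 4 \left(x + x\right) = - 4 \cdot 2 x = - 8 x$)
$r{\left(P \right)} = 3 - P$
$v{\left(p \right)} = p^{2} \left(3 - \left(4 + p\right)^{2}\right)$ ($v{\left(p \right)} = \left(3 - \left(4 + p\right)^{2}\right) p^{2} = p^{2} \left(3 - \left(4 + p\right)^{2}\right)$)
$\frac{J{\left(-100 - 10,-210 \right)}}{-36676} + \frac{37919}{v{\left(108 \right)}} = \frac{\left(-8\right) \left(-100 - 10\right)}{-36676} + \frac{37919}{108^{2} \left(3 - \left(4 + 108\right)^{2}\right)} = \left(-8\right) \left(-110\right) \left(- \frac{1}{36676}\right) + \frac{37919}{11664 \left(3 - 112^{2}\right)} = 880 \left(- \frac{1}{36676}\right) + \frac{37919}{11664 \left(3 - 12544\right)} = - \frac{220}{9169} + \frac{37919}{11664 \left(3 - 12544\right)} = - \frac{220}{9169} + \frac{37919}{11664 \left(-12541\right)} = - \frac{220}{9169} + \frac{37919}{-146278224} = - \frac{220}{9169} + 37919 \left(- \frac{1}{146278224}\right) = - \frac{220}{9169} - \frac{37919}{146278224} = - \frac{32528888591}{1341225035856}$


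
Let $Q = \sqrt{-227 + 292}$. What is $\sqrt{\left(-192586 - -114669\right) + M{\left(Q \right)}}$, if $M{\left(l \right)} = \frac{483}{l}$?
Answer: $\frac{\sqrt{-329199325 + 31395 \sqrt{65}}}{65} \approx 279.03 i$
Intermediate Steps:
$Q = \sqrt{65} \approx 8.0623$
$\sqrt{\left(-192586 - -114669\right) + M{\left(Q \right)}} = \sqrt{\left(-192586 - -114669\right) + \frac{483}{\sqrt{65}}} = \sqrt{\left(-192586 + 114669\right) + 483 \frac{\sqrt{65}}{65}} = \sqrt{-77917 + \frac{483 \sqrt{65}}{65}}$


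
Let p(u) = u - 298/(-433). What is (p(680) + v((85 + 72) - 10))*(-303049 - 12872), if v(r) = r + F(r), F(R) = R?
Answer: -133331298840/433 ≈ -3.0792e+8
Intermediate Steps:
p(u) = 298/433 + u (p(u) = u - 298*(-1/433) = u + 298/433 = 298/433 + u)
v(r) = 2*r (v(r) = r + r = 2*r)
(p(680) + v((85 + 72) - 10))*(-303049 - 12872) = ((298/433 + 680) + 2*((85 + 72) - 10))*(-303049 - 12872) = (294738/433 + 2*(157 - 10))*(-315921) = (294738/433 + 2*147)*(-315921) = (294738/433 + 294)*(-315921) = (422040/433)*(-315921) = -133331298840/433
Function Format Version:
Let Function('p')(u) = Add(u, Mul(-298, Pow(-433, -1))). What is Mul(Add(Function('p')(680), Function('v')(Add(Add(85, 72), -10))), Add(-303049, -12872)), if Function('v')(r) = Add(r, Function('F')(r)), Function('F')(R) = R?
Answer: Rational(-133331298840, 433) ≈ -3.0792e+8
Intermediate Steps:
Function('p')(u) = Add(Rational(298, 433), u) (Function('p')(u) = Add(u, Mul(-298, Rational(-1, 433))) = Add(u, Rational(298, 433)) = Add(Rational(298, 433), u))
Function('v')(r) = Mul(2, r) (Function('v')(r) = Add(r, r) = Mul(2, r))
Mul(Add(Function('p')(680), Function('v')(Add(Add(85, 72), -10))), Add(-303049, -12872)) = Mul(Add(Add(Rational(298, 433), 680), Mul(2, Add(Add(85, 72), -10))), Add(-303049, -12872)) = Mul(Add(Rational(294738, 433), Mul(2, Add(157, -10))), -315921) = Mul(Add(Rational(294738, 433), Mul(2, 147)), -315921) = Mul(Add(Rational(294738, 433), 294), -315921) = Mul(Rational(422040, 433), -315921) = Rational(-133331298840, 433)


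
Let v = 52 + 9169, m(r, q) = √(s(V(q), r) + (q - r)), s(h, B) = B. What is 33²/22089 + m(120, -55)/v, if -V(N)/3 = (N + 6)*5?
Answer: 363/7363 + I*√55/9221 ≈ 0.049301 + 0.00080427*I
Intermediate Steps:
V(N) = -90 - 15*N (V(N) = -3*(N + 6)*5 = -3*(6 + N)*5 = -3*(30 + 5*N) = -90 - 15*N)
m(r, q) = √q (m(r, q) = √(r + (q - r)) = √q)
v = 9221
33²/22089 + m(120, -55)/v = 33²/22089 + √(-55)/9221 = 1089*(1/22089) + (I*√55)*(1/9221) = 363/7363 + I*√55/9221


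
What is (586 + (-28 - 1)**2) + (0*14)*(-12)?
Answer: 1427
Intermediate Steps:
(586 + (-28 - 1)**2) + (0*14)*(-12) = (586 + (-29)**2) + 0*(-12) = (586 + 841) + 0 = 1427 + 0 = 1427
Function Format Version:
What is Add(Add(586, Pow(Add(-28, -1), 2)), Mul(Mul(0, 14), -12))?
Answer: 1427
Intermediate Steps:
Add(Add(586, Pow(Add(-28, -1), 2)), Mul(Mul(0, 14), -12)) = Add(Add(586, Pow(-29, 2)), Mul(0, -12)) = Add(Add(586, 841), 0) = Add(1427, 0) = 1427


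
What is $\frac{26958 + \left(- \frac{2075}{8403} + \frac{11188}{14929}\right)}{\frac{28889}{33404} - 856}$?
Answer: $- \frac{3227685982111324}{102383572014567} \approx -31.525$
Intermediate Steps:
$\frac{26958 + \left(- \frac{2075}{8403} + \frac{11188}{14929}\right)}{\frac{28889}{33404} - 856} = \frac{26958 + \left(\left(-2075\right) \frac{1}{8403} + 11188 \cdot \frac{1}{14929}\right)}{28889 \cdot \frac{1}{33404} - 856} = \frac{26958 + \left(- \frac{2075}{8403} + \frac{11188}{14929}\right)}{\frac{4127}{4772} - 856} = \frac{26958 + \frac{63035089}{125448387}}{- \frac{4080705}{4772}} = \frac{3381900651835}{125448387} \left(- \frac{4772}{4080705}\right) = - \frac{3227685982111324}{102383572014567}$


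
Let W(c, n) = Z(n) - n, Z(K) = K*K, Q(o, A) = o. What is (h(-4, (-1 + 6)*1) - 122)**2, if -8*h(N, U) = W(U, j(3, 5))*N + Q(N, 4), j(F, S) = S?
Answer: 49729/4 ≈ 12432.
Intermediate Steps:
Z(K) = K**2
W(c, n) = n**2 - n
h(N, U) = -21*N/8 (h(N, U) = -((5*(-1 + 5))*N + N)/8 = -((5*4)*N + N)/8 = -(20*N + N)/8 = -21*N/8)
(h(-4, (-1 + 6)*1) - 122)**2 = (-21/8*(-4) - 122)**2 = (21/2 - 122)**2 = (-223/2)**2 = 49729/4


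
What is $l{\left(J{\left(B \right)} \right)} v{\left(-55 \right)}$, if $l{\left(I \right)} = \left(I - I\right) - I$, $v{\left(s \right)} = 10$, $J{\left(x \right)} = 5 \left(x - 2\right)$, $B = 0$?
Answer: $100$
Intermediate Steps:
$J{\left(x \right)} = -10 + 5 x$ ($J{\left(x \right)} = 5 \left(-2 + x\right) = -10 + 5 x$)
$l{\left(I \right)} = - I$ ($l{\left(I \right)} = 0 - I = - I$)
$l{\left(J{\left(B \right)} \right)} v{\left(-55 \right)} = - (-10 + 5 \cdot 0) 10 = - (-10 + 0) 10 = \left(-1\right) \left(-10\right) 10 = 10 \cdot 10 = 100$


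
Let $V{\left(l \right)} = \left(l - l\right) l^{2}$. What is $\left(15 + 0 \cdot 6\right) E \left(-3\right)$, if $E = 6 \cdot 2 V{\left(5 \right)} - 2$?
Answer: $90$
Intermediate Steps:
$V{\left(l \right)} = 0$ ($V{\left(l \right)} = 0 l^{2} = 0$)
$E = -2$ ($E = 6 \cdot 2 \cdot 0 - 2 = 12 \cdot 0 - 2 = 0 - 2 = -2$)
$\left(15 + 0 \cdot 6\right) E \left(-3\right) = \left(15 + 0 \cdot 6\right) \left(-2\right) \left(-3\right) = \left(15 + 0\right) \left(-2\right) \left(-3\right) = 15 \left(-2\right) \left(-3\right) = \left(-30\right) \left(-3\right) = 90$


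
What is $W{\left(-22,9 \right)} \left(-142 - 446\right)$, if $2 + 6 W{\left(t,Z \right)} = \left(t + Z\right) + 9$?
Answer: $588$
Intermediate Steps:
$W{\left(t,Z \right)} = \frac{7}{6} + \frac{Z}{6} + \frac{t}{6}$ ($W{\left(t,Z \right)} = - \frac{1}{3} + \frac{\left(t + Z\right) + 9}{6} = - \frac{1}{3} + \frac{\left(Z + t\right) + 9}{6} = - \frac{1}{3} + \frac{9 + Z + t}{6} = - \frac{1}{3} + \left(\frac{3}{2} + \frac{Z}{6} + \frac{t}{6}\right) = \frac{7}{6} + \frac{Z}{6} + \frac{t}{6}$)
$W{\left(-22,9 \right)} \left(-142 - 446\right) = \left(\frac{7}{6} + \frac{1}{6} \cdot 9 + \frac{1}{6} \left(-22\right)\right) \left(-142 - 446\right) = \left(\frac{7}{6} + \frac{3}{2} - \frac{11}{3}\right) \left(-588\right) = \left(-1\right) \left(-588\right) = 588$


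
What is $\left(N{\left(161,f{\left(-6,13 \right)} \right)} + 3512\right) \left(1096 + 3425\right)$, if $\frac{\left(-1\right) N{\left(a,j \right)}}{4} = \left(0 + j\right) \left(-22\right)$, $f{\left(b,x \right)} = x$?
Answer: $21049776$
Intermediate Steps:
$N{\left(a,j \right)} = 88 j$ ($N{\left(a,j \right)} = - 4 \left(0 + j\right) \left(-22\right) = - 4 j \left(-22\right) = - 4 \left(- 22 j\right) = 88 j$)
$\left(N{\left(161,f{\left(-6,13 \right)} \right)} + 3512\right) \left(1096 + 3425\right) = \left(88 \cdot 13 + 3512\right) \left(1096 + 3425\right) = \left(1144 + 3512\right) 4521 = 4656 \cdot 4521 = 21049776$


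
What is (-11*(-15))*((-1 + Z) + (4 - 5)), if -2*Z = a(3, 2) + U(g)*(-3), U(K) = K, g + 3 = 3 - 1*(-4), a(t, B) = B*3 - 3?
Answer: 825/2 ≈ 412.50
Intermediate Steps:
a(t, B) = -3 + 3*B (a(t, B) = 3*B - 3 = -3 + 3*B)
g = 4 (g = -3 + (3 - 1*(-4)) = -3 + (3 + 4) = -3 + 7 = 4)
Z = 9/2 (Z = -((-3 + 3*2) + 4*(-3))/2 = -((-3 + 6) - 12)/2 = -(3 - 12)/2 = -½*(-9) = 9/2 ≈ 4.5000)
(-11*(-15))*((-1 + Z) + (4 - 5)) = (-11*(-15))*((-1 + 9/2) + (4 - 5)) = 165*(7/2 - 1) = 165*(5/2) = 825/2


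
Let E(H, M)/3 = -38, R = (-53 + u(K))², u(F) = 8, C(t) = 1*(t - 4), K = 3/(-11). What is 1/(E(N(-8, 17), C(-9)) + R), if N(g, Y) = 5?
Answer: 1/1911 ≈ 0.00052329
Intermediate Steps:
K = -3/11 (K = 3*(-1/11) = -3/11 ≈ -0.27273)
C(t) = -4 + t (C(t) = 1*(-4 + t) = -4 + t)
R = 2025 (R = (-53 + 8)² = (-45)² = 2025)
E(H, M) = -114 (E(H, M) = 3*(-38) = -114)
1/(E(N(-8, 17), C(-9)) + R) = 1/(-114 + 2025) = 1/1911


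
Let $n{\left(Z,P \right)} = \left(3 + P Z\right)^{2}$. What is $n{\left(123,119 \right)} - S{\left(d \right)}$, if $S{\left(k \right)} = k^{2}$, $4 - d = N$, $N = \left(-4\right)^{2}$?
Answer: $214329456$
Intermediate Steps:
$N = 16$
$d = -12$ ($d = 4 - 16 = -12$)
$n{\left(123,119 \right)} - S{\left(d \right)} = \left(3 + 119 \cdot 123\right)^{2} - \left(-12\right)^{2} = \left(3 + 14637\right)^{2} - 144 = 14640^{2} - 144 = 214329600 - 144 = 214329456$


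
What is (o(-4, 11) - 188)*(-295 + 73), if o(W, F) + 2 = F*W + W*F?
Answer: 61716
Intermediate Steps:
o(W, F) = -2 + 2*F*W (o(W, F) = -2 + (F*W + W*F) = -2 + (F*W + F*W) = -2 + 2*F*W)
(o(-4, 11) - 188)*(-295 + 73) = ((-2 + 2*11*(-4)) - 188)*(-295 + 73) = ((-2 - 88) - 188)*(-222) = (-90 - 188)*(-222) = -278*(-222) = 61716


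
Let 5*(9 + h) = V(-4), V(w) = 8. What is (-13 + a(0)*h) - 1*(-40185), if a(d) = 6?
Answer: 200638/5 ≈ 40128.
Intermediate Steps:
h = -37/5 (h = -9 + (⅕)*8 = -9 + 8/5 = -37/5 ≈ -7.4000)
(-13 + a(0)*h) - 1*(-40185) = (-13 + 6*(-37/5)) - 1*(-40185) = (-13 - 222/5) + 40185 = -287/5 + 40185 = 200638/5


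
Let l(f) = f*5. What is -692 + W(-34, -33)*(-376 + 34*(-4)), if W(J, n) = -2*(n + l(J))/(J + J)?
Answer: 40204/17 ≈ 2364.9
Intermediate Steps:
l(f) = 5*f
W(J, n) = -(n + 5*J)/J (W(J, n) = -2*(n + 5*J)/(J + J) = -2*(n + 5*J)/(2*J) = -2*(n + 5*J)*1/(2*J) = -(n + 5*J)/J)
-692 + W(-34, -33)*(-376 + 34*(-4)) = -692 + (-5 - 1*(-33)/(-34))*(-376 + 34*(-4)) = -692 + (-5 - 1*(-33)*(-1/34))*(-376 - 136) = -692 + (-5 - 33/34)*(-512) = -692 - 203/34*(-512) = -692 + 51968/17 = 40204/17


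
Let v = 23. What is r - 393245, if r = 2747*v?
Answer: -330064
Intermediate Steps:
r = 63181 (r = 2747*23 = 63181)
r - 393245 = 63181 - 393245 = -330064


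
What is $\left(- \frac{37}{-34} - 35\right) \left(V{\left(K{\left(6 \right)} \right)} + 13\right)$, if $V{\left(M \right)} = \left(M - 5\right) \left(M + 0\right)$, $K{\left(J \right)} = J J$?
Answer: $- \frac{1301737}{34} \approx -38286.0$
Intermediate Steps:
$K{\left(J \right)} = J^{2}$
$V{\left(M \right)} = M \left(-5 + M\right)$ ($V{\left(M \right)} = \left(-5 + M\right) M = M \left(-5 + M\right)$)
$\left(- \frac{37}{-34} - 35\right) \left(V{\left(K{\left(6 \right)} \right)} + 13\right) = \left(- \frac{37}{-34} - 35\right) \left(6^{2} \left(-5 + 6^{2}\right) + 13\right) = \left(\left(-37\right) \left(- \frac{1}{34}\right) - 35\right) \left(36 \left(-5 + 36\right) + 13\right) = \left(\frac{37}{34} - 35\right) \left(36 \cdot 31 + 13\right) = - \frac{1153 \left(1116 + 13\right)}{34} = \left(- \frac{1153}{34}\right) 1129 = - \frac{1301737}{34}$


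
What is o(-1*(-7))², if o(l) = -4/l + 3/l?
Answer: 1/49 ≈ 0.020408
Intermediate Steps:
o(l) = -1/l
o(-1*(-7))² = (-1/((-1*(-7))))² = (-1/7)² = (-1*⅐)² = (-⅐)² = 1/49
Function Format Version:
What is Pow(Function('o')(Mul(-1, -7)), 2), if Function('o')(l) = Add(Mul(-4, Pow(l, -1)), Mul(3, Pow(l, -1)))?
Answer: Rational(1, 49) ≈ 0.020408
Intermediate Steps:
Function('o')(l) = Mul(-1, Pow(l, -1))
Pow(Function('o')(Mul(-1, -7)), 2) = Pow(Mul(-1, Pow(Mul(-1, -7), -1)), 2) = Pow(Mul(-1, Pow(7, -1)), 2) = Pow(Mul(-1, Rational(1, 7)), 2) = Pow(Rational(-1, 7), 2) = Rational(1, 49)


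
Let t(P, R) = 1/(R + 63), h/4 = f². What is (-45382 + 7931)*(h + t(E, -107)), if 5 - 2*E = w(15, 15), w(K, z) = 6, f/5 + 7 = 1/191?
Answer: -294121650172469/1605164 ≈ -1.8323e+8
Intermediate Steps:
f = -6680/191 (f = -35 + 5/191 = -6680/191 ≈ -34.974)
h = 178489600/36481 (h = 4*(-6680/191)² = 4*(44622400/36481) = 178489600/36481 ≈ 4892.7)
E = -½ (E = 5/2 - ½*6 = 5/2 - 3 = -½ ≈ -0.50000)
t(P, R) = 1/(63 + R)
(-45382 + 7931)*(h + t(E, -107)) = (-45382 + 7931)*(178489600/36481 + 1/(63 - 107)) = -37451*(178489600/36481 + 1/(-44)) = -37451*(178489600/36481 - 1/44) = -37451*7853505919/1605164 = -294121650172469/1605164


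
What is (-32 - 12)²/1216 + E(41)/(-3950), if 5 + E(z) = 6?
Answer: 238937/150100 ≈ 1.5919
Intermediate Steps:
E(z) = 1 (E(z) = -5 + 6 = 1)
(-32 - 12)²/1216 + E(41)/(-3950) = (-32 - 12)²/1216 + 1/(-3950) = (-44)²*(1/1216) + 1*(-1/3950) = 1936*(1/1216) - 1/3950 = 121/76 - 1/3950 = 238937/150100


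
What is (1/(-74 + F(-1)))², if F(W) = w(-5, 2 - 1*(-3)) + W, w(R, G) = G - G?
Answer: 1/5625 ≈ 0.00017778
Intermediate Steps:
w(R, G) = 0
F(W) = W (F(W) = 0 + W = W)
(1/(-74 + F(-1)))² = (1/(-74 - 1))² = (1/(-75))² = (-1/75)² = 1/5625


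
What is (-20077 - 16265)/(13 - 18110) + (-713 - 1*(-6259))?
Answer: 100402304/18097 ≈ 5548.0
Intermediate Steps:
(-20077 - 16265)/(13 - 18110) + (-713 - 1*(-6259)) = -36342/(-18097) + (-713 + 6259) = -36342*(-1/18097) + 5546 = 36342/18097 + 5546 = 100402304/18097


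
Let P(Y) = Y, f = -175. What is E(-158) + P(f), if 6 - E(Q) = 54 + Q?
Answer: -65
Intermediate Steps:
E(Q) = -48 - Q (E(Q) = 6 - (54 + Q) = 6 + (-54 - Q) = -48 - Q)
E(-158) + P(f) = (-48 - 1*(-158)) - 175 = (-48 + 158) - 175 = 110 - 175 = -65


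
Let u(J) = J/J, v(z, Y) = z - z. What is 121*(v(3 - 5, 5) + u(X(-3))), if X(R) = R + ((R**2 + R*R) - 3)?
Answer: 121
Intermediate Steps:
v(z, Y) = 0
X(R) = -3 + R + 2*R**2 (X(R) = R + ((R**2 + R**2) - 3) = R + (2*R**2 - 3) = R + (-3 + 2*R**2) = -3 + R + 2*R**2)
u(J) = 1
121*(v(3 - 5, 5) + u(X(-3))) = 121*(0 + 1) = 121*1 = 121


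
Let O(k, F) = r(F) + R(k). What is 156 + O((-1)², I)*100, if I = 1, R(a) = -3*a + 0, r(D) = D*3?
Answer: 156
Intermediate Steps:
r(D) = 3*D
R(a) = -3*a
O(k, F) = -3*k + 3*F (O(k, F) = 3*F - 3*k = -3*k + 3*F)
156 + O((-1)², I)*100 = 156 + (-3*(-1)² + 3*1)*100 = 156 + (-3*1 + 3)*100 = 156 + (-3 + 3)*100 = 156 + 0*100 = 156 + 0 = 156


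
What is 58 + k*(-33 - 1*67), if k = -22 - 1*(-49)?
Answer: -2642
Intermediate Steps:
k = 27 (k = -22 + 49 = 27)
58 + k*(-33 - 1*67) = 58 + 27*(-33 - 1*67) = 58 + 27*(-33 - 67) = 58 + 27*(-100) = 58 - 2700 = -2642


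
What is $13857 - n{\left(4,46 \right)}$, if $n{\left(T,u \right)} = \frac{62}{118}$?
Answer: $\frac{817532}{59} \approx 13856.0$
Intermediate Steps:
$n{\left(T,u \right)} = \frac{31}{59}$ ($n{\left(T,u \right)} = 62 \cdot \frac{1}{118} = \frac{31}{59}$)
$13857 - n{\left(4,46 \right)} = 13857 - \frac{31}{59} = \frac{817532}{59}$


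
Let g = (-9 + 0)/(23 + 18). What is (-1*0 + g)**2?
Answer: 81/1681 ≈ 0.048186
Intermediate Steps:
g = -9/41 ≈ -0.21951
(-1*0 + g)**2 = (-1*0 - 9/41)**2 = (0 - 9/41)**2 = (-9/41)**2 = 81/1681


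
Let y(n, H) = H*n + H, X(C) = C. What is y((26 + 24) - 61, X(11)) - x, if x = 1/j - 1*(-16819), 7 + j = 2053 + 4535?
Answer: -111409750/6581 ≈ -16929.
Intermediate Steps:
j = 6581 (j = -7 + (2053 + 4535) = -7 + 6588 = 6581)
y(n, H) = H + H*n
x = 110685840/6581 (x = 1/6581 - 1*(-16819) = 1/6581 + 16819 = 110685840/6581 ≈ 16819.)
y((26 + 24) - 61, X(11)) - x = 11*(1 + ((26 + 24) - 61)) - 1*110685840/6581 = 11*(1 + (50 - 61)) - 110685840/6581 = 11*(1 - 11) - 110685840/6581 = 11*(-10) - 110685840/6581 = -110 - 110685840/6581 = -111409750/6581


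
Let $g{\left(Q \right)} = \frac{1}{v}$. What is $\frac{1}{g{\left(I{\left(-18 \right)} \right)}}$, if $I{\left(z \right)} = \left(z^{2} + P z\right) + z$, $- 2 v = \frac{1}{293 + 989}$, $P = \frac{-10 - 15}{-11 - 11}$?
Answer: $- \frac{1}{2564} \approx -0.00039002$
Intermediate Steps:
$P = \frac{25}{22}$ ($P = - \frac{25}{-22} = \left(-25\right) \left(- \frac{1}{22}\right) = \frac{25}{22} \approx 1.1364$)
$v = - \frac{1}{2564}$ ($v = - \frac{1}{2 \left(293 + 989\right)} = - \frac{1}{2 \cdot 1282} = \left(- \frac{1}{2}\right) \frac{1}{1282} = - \frac{1}{2564} \approx -0.00039002$)
$I{\left(z \right)} = z^{2} + \frac{47 z}{22}$ ($I{\left(z \right)} = \left(z^{2} + \frac{25 z}{22}\right) + z = z^{2} + \frac{47 z}{22}$)
$g{\left(Q \right)} = -2564$ ($g{\left(Q \right)} = \frac{1}{- \frac{1}{2564}} = -2564$)
$\frac{1}{g{\left(I{\left(-18 \right)} \right)}} = \frac{1}{-2564} = - \frac{1}{2564}$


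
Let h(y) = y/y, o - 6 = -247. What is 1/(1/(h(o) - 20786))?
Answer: -20785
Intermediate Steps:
o = -241 (o = 6 - 247 = -241)
h(y) = 1
1/(1/(h(o) - 20786)) = 1/(1/(1 - 20786)) = 1/(1/(-20785)) = 1/(-1/20785) = -20785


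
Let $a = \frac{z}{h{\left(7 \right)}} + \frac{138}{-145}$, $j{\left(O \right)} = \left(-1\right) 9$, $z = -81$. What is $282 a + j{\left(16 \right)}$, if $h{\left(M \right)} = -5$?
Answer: $\frac{622197}{145} \approx 4291.0$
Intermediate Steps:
$j{\left(O \right)} = -9$
$a = \frac{2211}{145}$ ($a = - \frac{81}{-5} + \frac{138}{-145} = \left(-81\right) \left(- \frac{1}{5}\right) + 138 \left(- \frac{1}{145}\right) = \frac{81}{5} - \frac{138}{145} = \frac{2211}{145} \approx 15.248$)
$282 a + j{\left(16 \right)} = 282 \cdot \frac{2211}{145} - 9 = \frac{623502}{145} - 9 = \frac{622197}{145}$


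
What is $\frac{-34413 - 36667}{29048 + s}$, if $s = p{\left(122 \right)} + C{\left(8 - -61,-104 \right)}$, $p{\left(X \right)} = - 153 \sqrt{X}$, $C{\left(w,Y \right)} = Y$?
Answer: $- \frac{38098880}{15461097} - \frac{604180 \sqrt{122}}{46383291} \approx -2.6081$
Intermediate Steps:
$s = -104 - 153 \sqrt{122}$ ($s = - 153 \sqrt{122} - 104 = -104 - 153 \sqrt{122} \approx -1793.9$)
$\frac{-34413 - 36667}{29048 + s} = \frac{-34413 - 36667}{29048 - \left(104 + 153 \sqrt{122}\right)} = - \frac{71080}{28944 - 153 \sqrt{122}}$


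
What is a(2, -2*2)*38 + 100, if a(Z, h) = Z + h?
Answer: 24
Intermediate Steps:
a(2, -2*2)*38 + 100 = (2 - 2*2)*38 + 100 = (2 - 4)*38 + 100 = -2*38 + 100 = -76 + 100 = 24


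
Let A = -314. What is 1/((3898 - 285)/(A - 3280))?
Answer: -3594/3613 ≈ -0.99474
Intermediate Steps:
1/((3898 - 285)/(A - 3280)) = 1/((3898 - 285)/(-314 - 3280)) = 1/(3613/(-3594)) = 1/(3613*(-1/3594)) = 1/(-3613/3594) = -3594/3613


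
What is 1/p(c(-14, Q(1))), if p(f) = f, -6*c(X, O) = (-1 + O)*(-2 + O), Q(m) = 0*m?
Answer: -3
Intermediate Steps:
Q(m) = 0
c(X, O) = -(-1 + O)*(-2 + O)/6
1/p(c(-14, Q(1))) = 1/(-1/3 + (1/2)*0 - 1/6*0**2) = 1/(-1/3 + 0 - 1/6*0) = 1/(-1/3 + 0 + 0) = 1/(-1/3) = -3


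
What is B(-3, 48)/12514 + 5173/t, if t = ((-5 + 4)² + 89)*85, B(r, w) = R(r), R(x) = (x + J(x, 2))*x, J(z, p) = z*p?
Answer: 16235368/23933025 ≈ 0.67837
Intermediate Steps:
J(z, p) = p*z
R(x) = 3*x² (R(x) = (x + 2*x)*x = (3*x)*x = 3*x²)
B(r, w) = 3*r²
t = 7650 (t = ((-1)² + 89)*85 = (1 + 89)*85 = 90*85 = 7650)
B(-3, 48)/12514 + 5173/t = (3*(-3)²)/12514 + 5173/7650 = (3*9)*(1/12514) + 5173*(1/7650) = 27*(1/12514) + 5173/7650 = 27/12514 + 5173/7650 = 16235368/23933025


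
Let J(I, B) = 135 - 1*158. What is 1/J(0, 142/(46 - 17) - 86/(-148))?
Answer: -1/23 ≈ -0.043478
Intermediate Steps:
J(I, B) = -23 (J(I, B) = 135 - 158 = -23)
1/J(0, 142/(46 - 17) - 86/(-148)) = 1/(-23) = -1/23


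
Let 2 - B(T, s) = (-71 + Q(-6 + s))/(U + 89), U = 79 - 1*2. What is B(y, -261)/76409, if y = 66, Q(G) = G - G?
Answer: 403/12683894 ≈ 3.1773e-5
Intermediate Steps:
Q(G) = 0
U = 77 (U = 79 - 2 = 77)
B(T, s) = 403/166 (B(T, s) = 2 - (-71 + 0)/(77 + 89) = 2 - (-71)/166 = 2 - 1*(-71/166) = 2 + 71/166 = 403/166)
B(y, -261)/76409 = (403/166)/76409 = (403/166)*(1/76409) = 403/12683894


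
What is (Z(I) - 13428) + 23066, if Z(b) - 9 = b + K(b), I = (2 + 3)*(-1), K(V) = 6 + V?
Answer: 9643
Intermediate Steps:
I = -5 (I = 5*(-1) = -5)
Z(b) = 15 + 2*b (Z(b) = 9 + (b + (6 + b)) = 9 + (6 + 2*b) = 15 + 2*b)
(Z(I) - 13428) + 23066 = ((15 + 2*(-5)) - 13428) + 23066 = ((15 - 10) - 13428) + 23066 = (5 - 13428) + 23066 = -13423 + 23066 = 9643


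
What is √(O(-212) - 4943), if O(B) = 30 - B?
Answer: I*√4701 ≈ 68.564*I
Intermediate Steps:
√(O(-212) - 4943) = √((30 - 1*(-212)) - 4943) = √((30 + 212) - 4943) = √(242 - 4943) = √(-4701) = I*√4701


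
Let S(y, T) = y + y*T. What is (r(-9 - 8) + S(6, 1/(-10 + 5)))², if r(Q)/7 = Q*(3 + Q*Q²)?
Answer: 8535010332676/25 ≈ 3.4140e+11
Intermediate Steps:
S(y, T) = y + T*y
r(Q) = 7*Q*(3 + Q³) (r(Q) = 7*(Q*(3 + Q*Q²)) = 7*(Q*(3 + Q³)) = 7*Q*(3 + Q³))
(r(-9 - 8) + S(6, 1/(-10 + 5)))² = (7*(-9 - 8)*(3 + (-9 - 8)³) + 6*(1 + 1/(-10 + 5)))² = (7*(-17)*(3 + (-17)³) + 6*(1 + 1/(-5)))² = (7*(-17)*(3 - 4913) + 6*(1 - ⅕))² = (7*(-17)*(-4910) + 6*(⅘))² = (584290 + 24/5)² = (2921474/5)² = 8535010332676/25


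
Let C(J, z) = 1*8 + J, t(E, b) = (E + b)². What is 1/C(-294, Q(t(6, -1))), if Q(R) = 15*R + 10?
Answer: -1/286 ≈ -0.0034965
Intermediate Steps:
Q(R) = 10 + 15*R
C(J, z) = 8 + J
1/C(-294, Q(t(6, -1))) = 1/(8 - 294) = 1/(-286) = -1/286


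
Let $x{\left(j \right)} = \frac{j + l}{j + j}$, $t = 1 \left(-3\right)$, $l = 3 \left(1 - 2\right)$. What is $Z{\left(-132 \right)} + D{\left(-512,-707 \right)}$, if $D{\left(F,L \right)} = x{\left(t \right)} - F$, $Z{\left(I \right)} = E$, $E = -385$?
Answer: $128$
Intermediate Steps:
$l = -3$ ($l = 3 \left(-1\right) = -3$)
$t = -3$
$x{\left(j \right)} = \frac{-3 + j}{2 j}$ ($x{\left(j \right)} = \frac{j - 3}{j + j} = \frac{-3 + j}{2 j}$)
$Z{\left(I \right)} = -385$
$D{\left(F,L \right)} = 1 - F$ ($D{\left(F,L \right)} = \frac{-3 - 3}{2 \left(-3\right)} - F = \frac{1}{2} \left(- \frac{1}{3}\right) \left(-6\right) - F = 1 - F$)
$Z{\left(-132 \right)} + D{\left(-512,-707 \right)} = -385 + \left(1 - -512\right) = -385 + \left(1 + 512\right) = -385 + 513 = 128$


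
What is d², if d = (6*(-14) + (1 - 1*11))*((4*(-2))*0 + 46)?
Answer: 18696976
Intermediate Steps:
d = -4324 (d = (-84 + (1 - 11))*(-8*0 + 46) = (-84 - 10)*(0 + 46) = -94*46 = -4324)
d² = (-4324)² = 18696976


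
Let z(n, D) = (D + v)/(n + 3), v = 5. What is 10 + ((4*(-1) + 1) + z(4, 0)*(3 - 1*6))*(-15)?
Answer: 610/7 ≈ 87.143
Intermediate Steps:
z(n, D) = (5 + D)/(3 + n) (z(n, D) = (D + 5)/(n + 3) = (5 + D)/(3 + n))
10 + ((4*(-1) + 1) + z(4, 0)*(3 - 1*6))*(-15) = 10 + ((4*(-1) + 1) + ((5 + 0)/(3 + 4))*(3 - 1*6))*(-15) = 10 + ((-4 + 1) + (5/7)*(3 - 6))*(-15) = 10 + (-3 + ((1/7)*5)*(-3))*(-15) = 10 + (-3 + (5/7)*(-3))*(-15) = 10 + (-3 - 15/7)*(-15) = 10 - 36/7*(-15) = 10 + 540/7 = 610/7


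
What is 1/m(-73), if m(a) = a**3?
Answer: -1/389017 ≈ -2.5706e-6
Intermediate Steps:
1/m(-73) = 1/((-73)**3) = 1/(-389017) = -1/389017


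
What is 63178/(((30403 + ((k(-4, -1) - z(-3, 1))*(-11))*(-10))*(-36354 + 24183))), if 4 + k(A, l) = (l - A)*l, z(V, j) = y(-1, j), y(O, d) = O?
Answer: -63178/362002053 ≈ -0.00017452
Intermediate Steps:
z(V, j) = -1
k(A, l) = -4 + l*(l - A) (k(A, l) = -4 + (l - A)*l = -4 + l*(l - A))
63178/(((30403 + ((k(-4, -1) - z(-3, 1))*(-11))*(-10))*(-36354 + 24183))) = 63178/(((30403 + (((-4 + (-1)² - 1*(-4)*(-1)) - 1*(-1))*(-11))*(-10))*(-36354 + 24183))) = 63178/(((30403 + (((-4 + 1 - 4) + 1)*(-11))*(-10))*(-12171))) = 63178/(((30403 + ((-7 + 1)*(-11))*(-10))*(-12171))) = 63178/(((30403 - 6*(-11)*(-10))*(-12171))) = 63178/(((30403 + 66*(-10))*(-12171))) = 63178/(((30403 - 660)*(-12171))) = 63178/((29743*(-12171))) = 63178/(-362002053) = 63178*(-1/362002053) = -63178/362002053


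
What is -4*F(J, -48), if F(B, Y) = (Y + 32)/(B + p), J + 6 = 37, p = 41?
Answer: 8/9 ≈ 0.88889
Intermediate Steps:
J = 31 (J = -6 + 37 = 31)
F(B, Y) = (32 + Y)/(41 + B) (F(B, Y) = (Y + 32)/(B + 41) = (32 + Y)/(41 + B))
-4*F(J, -48) = -4*(32 - 48)/(41 + 31) = -4*(-16)/72 = -(-16)/18 = -4*(-2/9) = 8/9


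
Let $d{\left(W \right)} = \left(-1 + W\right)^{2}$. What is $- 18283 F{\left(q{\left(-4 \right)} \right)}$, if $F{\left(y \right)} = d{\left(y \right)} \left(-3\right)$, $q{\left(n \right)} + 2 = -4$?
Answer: $2687601$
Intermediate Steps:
$q{\left(n \right)} = -6$ ($q{\left(n \right)} = -2 - 4 = -6$)
$F{\left(y \right)} = - 3 \left(-1 + y\right)^{2}$ ($F{\left(y \right)} = \left(-1 + y\right)^{2} \left(-3\right) = - 3 \left(-1 + y\right)^{2}$)
$- 18283 F{\left(q{\left(-4 \right)} \right)} = - 18283 \left(- 3 \left(-1 - 6\right)^{2}\right) = - 18283 \left(- 3 \left(-7\right)^{2}\right) = - 18283 \left(\left(-3\right) 49\right) = \left(-18283\right) \left(-147\right) = 2687601$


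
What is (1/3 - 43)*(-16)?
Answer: 2048/3 ≈ 682.67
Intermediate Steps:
(1/3 - 43)*(-16) = (⅓ - 43)*(-16) = -128/3*(-16) = 2048/3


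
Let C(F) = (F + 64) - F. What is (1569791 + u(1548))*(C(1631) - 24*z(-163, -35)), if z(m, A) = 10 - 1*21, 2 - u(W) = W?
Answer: 514384360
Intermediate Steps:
u(W) = 2 - W
z(m, A) = -11 (z(m, A) = 10 - 21 = -11)
C(F) = 64 (C(F) = (64 + F) - F = 64)
(1569791 + u(1548))*(C(1631) - 24*z(-163, -35)) = (1569791 + (2 - 1*1548))*(64 - 24*(-11)) = (1569791 + (2 - 1548))*(64 + 264) = (1569791 - 1546)*328 = 1568245*328 = 514384360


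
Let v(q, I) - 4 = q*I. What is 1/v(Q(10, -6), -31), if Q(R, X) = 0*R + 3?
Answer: -1/89 ≈ -0.011236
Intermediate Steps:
Q(R, X) = 3 (Q(R, X) = 0 + 3 = 3)
v(q, I) = 4 + I*q (v(q, I) = 4 + q*I = 4 + I*q)
1/v(Q(10, -6), -31) = 1/(4 - 31*3) = 1/(4 - 93) = 1/(-89) = -1/89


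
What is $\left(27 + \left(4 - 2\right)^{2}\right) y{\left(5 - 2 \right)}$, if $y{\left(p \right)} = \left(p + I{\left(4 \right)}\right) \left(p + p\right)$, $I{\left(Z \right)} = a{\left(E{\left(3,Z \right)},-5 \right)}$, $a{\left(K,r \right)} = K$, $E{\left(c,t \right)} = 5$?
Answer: $1488$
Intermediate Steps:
$I{\left(Z \right)} = 5$
$y{\left(p \right)} = 2 p \left(5 + p\right)$ ($y{\left(p \right)} = \left(p + 5\right) \left(p + p\right) = \left(5 + p\right) 2 p = 2 p \left(5 + p\right)$)
$\left(27 + \left(4 - 2\right)^{2}\right) y{\left(5 - 2 \right)} = \left(27 + \left(4 - 2\right)^{2}\right) 2 \left(5 - 2\right) \left(5 + \left(5 - 2\right)\right) = \left(27 + 2^{2}\right) 2 \cdot 3 \left(5 + 3\right) = \left(27 + 4\right) 2 \cdot 3 \cdot 8 = 31 \cdot 48 = 1488$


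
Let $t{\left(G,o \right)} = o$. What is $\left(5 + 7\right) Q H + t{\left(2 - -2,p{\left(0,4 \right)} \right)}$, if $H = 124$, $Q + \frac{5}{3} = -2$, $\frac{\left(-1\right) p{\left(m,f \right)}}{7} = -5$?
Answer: $-5421$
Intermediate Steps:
$p{\left(m,f \right)} = 35$ ($p{\left(m,f \right)} = \left(-7\right) \left(-5\right) = 35$)
$Q = - \frac{11}{3}$ ($Q = - \frac{5}{3} - 2 = - \frac{11}{3} \approx -3.6667$)
$\left(5 + 7\right) Q H + t{\left(2 - -2,p{\left(0,4 \right)} \right)} = \left(5 + 7\right) \left(- \frac{11}{3}\right) 124 + 35 = 12 \left(- \frac{11}{3}\right) 124 + 35 = \left(-44\right) 124 + 35 = -5456 + 35 = -5421$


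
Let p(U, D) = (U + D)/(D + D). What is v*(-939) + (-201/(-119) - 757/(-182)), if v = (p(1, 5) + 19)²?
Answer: -3985960327/11050 ≈ -3.6072e+5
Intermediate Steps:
p(U, D) = (D + U)/(2*D) (p(U, D) = (D + U)/((2*D)) = (D + U)*(1/(2*D)) = (D + U)/(2*D))
v = 9604/25 (v = ((½)*(5 + 1)/5 + 19)² = ((½)*(⅕)*6 + 19)² = (⅗ + 19)² = (98/5)² = 9604/25 ≈ 384.16)
v*(-939) + (-201/(-119) - 757/(-182)) = (9604/25)*(-939) + (-201/(-119) - 757/(-182)) = -9018156/25 + (-201*(-1/119) - 757*(-1/182)) = -9018156/25 + (201/119 + 757/182) = -9018156/25 + 2585/442 = -3985960327/11050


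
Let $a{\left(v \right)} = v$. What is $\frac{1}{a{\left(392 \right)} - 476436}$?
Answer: $- \frac{1}{476044} \approx -2.1006 \cdot 10^{-6}$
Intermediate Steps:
$\frac{1}{a{\left(392 \right)} - 476436} = \frac{1}{392 - 476436} = \frac{1}{-476044} = - \frac{1}{476044}$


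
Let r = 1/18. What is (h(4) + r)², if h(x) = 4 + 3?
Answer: 16129/324 ≈ 49.781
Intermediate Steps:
r = 1/18 ≈ 0.055556
h(x) = 7
(h(4) + r)² = (7 + 1/18)² = (127/18)² = 16129/324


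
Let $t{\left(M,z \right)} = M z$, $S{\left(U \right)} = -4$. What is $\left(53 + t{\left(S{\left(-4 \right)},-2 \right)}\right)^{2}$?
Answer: $3721$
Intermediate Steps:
$\left(53 + t{\left(S{\left(-4 \right)},-2 \right)}\right)^{2} = \left(53 - -8\right)^{2} = \left(53 + 8\right)^{2} = 61^{2} = 3721$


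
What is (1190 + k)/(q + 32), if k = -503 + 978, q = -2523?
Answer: -1665/2491 ≈ -0.66841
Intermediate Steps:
k = 475
(1190 + k)/(q + 32) = (1190 + 475)/(-2523 + 32) = 1665/(-2491) = 1665*(-1/2491) = -1665/2491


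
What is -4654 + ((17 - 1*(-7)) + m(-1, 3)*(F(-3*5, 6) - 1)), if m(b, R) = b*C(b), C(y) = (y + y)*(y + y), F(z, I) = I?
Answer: -4650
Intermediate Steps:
C(y) = 4*y**2 (C(y) = (2*y)*(2*y) = 4*y**2)
m(b, R) = 4*b**3 (m(b, R) = b*(4*b**2) = 4*b**3)
-4654 + ((17 - 1*(-7)) + m(-1, 3)*(F(-3*5, 6) - 1)) = -4654 + ((17 - 1*(-7)) + (4*(-1)**3)*(6 - 1)) = -4654 + ((17 + 7) + (4*(-1))*5) = -4654 + (24 - 4*5) = -4654 + (24 - 20) = -4654 + 4 = -4650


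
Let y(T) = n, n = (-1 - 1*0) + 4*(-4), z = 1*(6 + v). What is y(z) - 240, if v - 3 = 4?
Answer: -257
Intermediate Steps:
v = 7 (v = 3 + 4 = 7)
z = 13 (z = 1*(6 + 7) = 1*13 = 13)
n = -17 (n = (-1 + 0) - 16 = -1 - 16 = -17)
y(T) = -17
y(z) - 240 = -17 - 240 = -257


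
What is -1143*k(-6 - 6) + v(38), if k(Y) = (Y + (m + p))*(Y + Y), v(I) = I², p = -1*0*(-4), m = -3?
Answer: -410036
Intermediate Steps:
p = 0 (p = 0*(-4) = 0)
k(Y) = 2*Y*(-3 + Y) (k(Y) = (Y + (-3 + 0))*(Y + Y) = (Y - 3)*(2*Y) = (-3 + Y)*(2*Y) = 2*Y*(-3 + Y))
-1143*k(-6 - 6) + v(38) = -2286*(-6 - 6)*(-3 + (-6 - 6)) + 38² = -2286*(-12)*(-3 - 12) + 1444 = -2286*(-12)*(-15) + 1444 = -1143*360 + 1444 = -411480 + 1444 = -410036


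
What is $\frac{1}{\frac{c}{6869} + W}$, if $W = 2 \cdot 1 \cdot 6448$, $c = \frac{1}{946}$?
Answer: $\frac{6498074}{83799162305} \approx 7.7543 \cdot 10^{-5}$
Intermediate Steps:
$c = \frac{1}{946} \approx 0.0010571$
$W = 12896$ ($W = 2 \cdot 6448 = 12896$)
$\frac{1}{\frac{c}{6869} + W} = \frac{1}{\frac{1}{946 \cdot 6869} + 12896} = \frac{1}{\frac{1}{946} \cdot \frac{1}{6869} + 12896} = \frac{1}{\frac{1}{6498074} + 12896} = \frac{1}{\frac{83799162305}{6498074}} = \frac{6498074}{83799162305}$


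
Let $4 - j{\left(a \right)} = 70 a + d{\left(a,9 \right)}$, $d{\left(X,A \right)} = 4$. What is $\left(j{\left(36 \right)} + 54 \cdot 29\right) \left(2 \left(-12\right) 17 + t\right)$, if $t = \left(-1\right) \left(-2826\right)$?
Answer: $-2306772$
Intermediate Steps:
$t = 2826$
$j{\left(a \right)} = - 70 a$ ($j{\left(a \right)} = 4 - \left(70 a + 4\right) = 4 - \left(4 + 70 a\right) = - 70 a$)
$\left(j{\left(36 \right)} + 54 \cdot 29\right) \left(2 \left(-12\right) 17 + t\right) = \left(\left(-70\right) 36 + 54 \cdot 29\right) \left(2 \left(-12\right) 17 + 2826\right) = \left(-2520 + 1566\right) \left(\left(-24\right) 17 + 2826\right) = - 954 \left(-408 + 2826\right) = \left(-954\right) 2418 = -2306772$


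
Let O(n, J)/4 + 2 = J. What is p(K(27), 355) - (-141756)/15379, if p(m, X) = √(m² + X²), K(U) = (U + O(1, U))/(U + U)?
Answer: 141756/15379 + √367505029/54 ≈ 364.23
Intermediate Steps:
O(n, J) = -8 + 4*J
K(U) = (-8 + 5*U)/(2*U) (K(U) = (U + (-8 + 4*U))/(U + U) = (-8 + 5*U)/((2*U)) = (-8 + 5*U)*(1/(2*U)) = (-8 + 5*U)/(2*U))
p(m, X) = √(X² + m²)
p(K(27), 355) - (-141756)/15379 = √(355² + (5/2 - 4/27)²) - (-141756)/15379 = √(126025 + (5/2 - 4*1/27)²) - (-141756)/15379 = √(126025 + (5/2 - 4/27)²) - 1*(-141756/15379) = √(126025 + (127/54)²) + 141756/15379 = √(126025 + 16129/2916) + 141756/15379 = √(367505029/2916) + 141756/15379 = √367505029/54 + 141756/15379 = 141756/15379 + √367505029/54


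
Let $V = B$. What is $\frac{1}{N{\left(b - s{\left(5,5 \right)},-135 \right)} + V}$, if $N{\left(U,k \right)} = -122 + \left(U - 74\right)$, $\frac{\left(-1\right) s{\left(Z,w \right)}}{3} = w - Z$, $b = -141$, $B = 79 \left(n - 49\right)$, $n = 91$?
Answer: $\frac{1}{2981} \approx 0.00033546$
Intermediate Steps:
$B = 3318$ ($B = 79 \left(91 - 49\right) = 79 \cdot 42 = 3318$)
$s{\left(Z,w \right)} = - 3 w + 3 Z$ ($s{\left(Z,w \right)} = - 3 \left(w - Z\right) = - 3 w + 3 Z$)
$N{\left(U,k \right)} = -196 + U$ ($N{\left(U,k \right)} = -122 + \left(U - 74\right) = -122 + \left(-74 + U\right) = -196 + U$)
$V = 3318$
$\frac{1}{N{\left(b - s{\left(5,5 \right)},-135 \right)} + V} = \frac{1}{\left(-196 - 141\right) + 3318} = \frac{1}{-337 + 3318} = \frac{1}{2981}$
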